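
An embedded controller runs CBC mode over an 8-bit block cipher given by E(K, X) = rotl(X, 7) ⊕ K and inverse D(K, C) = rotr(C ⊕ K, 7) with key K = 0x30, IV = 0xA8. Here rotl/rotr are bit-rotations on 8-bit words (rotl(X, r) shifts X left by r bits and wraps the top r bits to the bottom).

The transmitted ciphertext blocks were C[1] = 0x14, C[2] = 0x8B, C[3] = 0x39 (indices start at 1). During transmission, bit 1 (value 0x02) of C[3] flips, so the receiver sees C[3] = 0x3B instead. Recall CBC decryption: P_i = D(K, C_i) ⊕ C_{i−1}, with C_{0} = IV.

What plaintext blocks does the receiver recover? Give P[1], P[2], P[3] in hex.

Only C[3] changed, to 0x3B. In CBC, a change in C_i garbles P_i and flips the same bit in P_{i+1}. Decrypting the received ciphertext:
P[1]: D(K, 0x14) = 0x48; 0x48 ⊕ 0xA8 = 0xE0.
P[2]: D(K, 0x8B) = 0x77; 0x77 ⊕ 0x14 = 0x63.
P[3]: D(K, 0x3B) = 0x16; 0x16 ⊕ 0x8B = 0x9D.
Blocks that differ from the original plaintext: P[3].

P[1] = 0xE0, P[2] = 0x63, P[3] = 0x9D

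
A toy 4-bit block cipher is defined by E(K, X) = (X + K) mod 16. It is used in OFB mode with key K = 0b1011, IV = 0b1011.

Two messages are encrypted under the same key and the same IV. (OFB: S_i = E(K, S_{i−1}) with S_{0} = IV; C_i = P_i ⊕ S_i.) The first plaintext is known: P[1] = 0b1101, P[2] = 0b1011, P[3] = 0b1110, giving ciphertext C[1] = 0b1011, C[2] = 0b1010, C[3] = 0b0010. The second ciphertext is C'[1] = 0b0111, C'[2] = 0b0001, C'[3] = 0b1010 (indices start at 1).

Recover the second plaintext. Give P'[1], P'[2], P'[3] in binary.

P'[1] = 0b0001, P'[2] = 0b0000, P'[3] = 0b0110

In OFB with a reused IV, both messages share the same keystream S_i, so C_i ⊕ C'_i = P_i ⊕ P'_i and thus P'_i = P_i ⊕ C_i ⊕ C'_i.
P'[1]: 0b1101 ⊕ 0b1011 ⊕ 0b0111 = 0b0001.
P'[2]: 0b1011 ⊕ 0b1010 ⊕ 0b0001 = 0b0000.
P'[3]: 0b1110 ⊕ 0b0010 ⊕ 0b1010 = 0b0110.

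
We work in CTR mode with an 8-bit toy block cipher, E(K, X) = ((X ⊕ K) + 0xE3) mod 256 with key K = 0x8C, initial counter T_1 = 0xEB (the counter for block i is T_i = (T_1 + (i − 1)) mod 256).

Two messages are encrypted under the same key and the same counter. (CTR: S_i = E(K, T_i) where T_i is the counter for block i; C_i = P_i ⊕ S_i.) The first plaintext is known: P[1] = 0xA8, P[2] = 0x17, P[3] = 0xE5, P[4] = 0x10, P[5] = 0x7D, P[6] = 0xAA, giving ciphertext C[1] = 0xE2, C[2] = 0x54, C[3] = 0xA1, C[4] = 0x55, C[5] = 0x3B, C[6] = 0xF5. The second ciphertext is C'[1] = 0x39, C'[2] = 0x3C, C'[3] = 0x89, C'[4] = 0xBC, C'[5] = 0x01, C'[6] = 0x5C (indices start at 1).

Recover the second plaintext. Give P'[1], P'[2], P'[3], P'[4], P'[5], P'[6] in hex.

In CTR with a reused counter, both messages share the same keystream S_i, so C_i ⊕ C'_i = P_i ⊕ P'_i and thus P'_i = P_i ⊕ C_i ⊕ C'_i.
P'[1]: 0xA8 ⊕ 0xE2 ⊕ 0x39 = 0x73.
P'[2]: 0x17 ⊕ 0x54 ⊕ 0x3C = 0x7F.
P'[3]: 0xE5 ⊕ 0xA1 ⊕ 0x89 = 0xCD.
P'[4]: 0x10 ⊕ 0x55 ⊕ 0xBC = 0xF9.
P'[5]: 0x7D ⊕ 0x3B ⊕ 0x01 = 0x47.
P'[6]: 0xAA ⊕ 0xF5 ⊕ 0x5C = 0x03.

P'[1] = 0x73, P'[2] = 0x7F, P'[3] = 0xCD, P'[4] = 0xF9, P'[5] = 0x47, P'[6] = 0x03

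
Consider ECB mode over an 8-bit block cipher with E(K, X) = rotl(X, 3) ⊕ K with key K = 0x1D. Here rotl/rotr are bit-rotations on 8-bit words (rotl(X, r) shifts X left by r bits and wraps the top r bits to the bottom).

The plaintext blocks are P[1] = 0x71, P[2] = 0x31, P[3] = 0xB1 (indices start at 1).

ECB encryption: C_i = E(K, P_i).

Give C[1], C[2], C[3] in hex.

C[1]: E(K, 0x71) = 0x96.
C[2]: E(K, 0x31) = 0x94.
C[3]: E(K, 0xB1) = 0x90.

C[1] = 0x96, C[2] = 0x94, C[3] = 0x90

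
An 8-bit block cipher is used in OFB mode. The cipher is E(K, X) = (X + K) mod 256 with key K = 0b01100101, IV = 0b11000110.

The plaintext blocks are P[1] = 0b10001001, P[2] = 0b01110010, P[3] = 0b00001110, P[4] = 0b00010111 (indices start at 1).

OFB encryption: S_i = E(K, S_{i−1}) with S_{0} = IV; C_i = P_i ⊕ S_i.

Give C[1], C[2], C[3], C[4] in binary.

C[1] = 0b10100010, C[2] = 0b11100010, C[3] = 0b11111011, C[4] = 0b01001101

C[1]: S = E(K, 0b11000110) = 0b00101011; 0b10001001 ⊕ 0b00101011 = 0b10100010.
C[2]: S = E(K, 0b00101011) = 0b10010000; 0b01110010 ⊕ 0b10010000 = 0b11100010.
C[3]: S = E(K, 0b10010000) = 0b11110101; 0b00001110 ⊕ 0b11110101 = 0b11111011.
C[4]: S = E(K, 0b11110101) = 0b01011010; 0b00010111 ⊕ 0b01011010 = 0b01001101.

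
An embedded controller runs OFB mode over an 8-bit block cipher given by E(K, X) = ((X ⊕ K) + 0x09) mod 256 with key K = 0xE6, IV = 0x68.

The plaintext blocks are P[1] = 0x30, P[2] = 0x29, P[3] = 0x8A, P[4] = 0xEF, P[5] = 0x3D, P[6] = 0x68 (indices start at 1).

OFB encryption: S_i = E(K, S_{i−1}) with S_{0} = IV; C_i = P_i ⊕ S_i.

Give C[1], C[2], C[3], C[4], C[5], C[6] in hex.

C[1]: S = E(K, 0x68) = 0x97; 0x30 ⊕ 0x97 = 0xA7.
C[2]: S = E(K, 0x97) = 0x7A; 0x29 ⊕ 0x7A = 0x53.
C[3]: S = E(K, 0x7A) = 0xA5; 0x8A ⊕ 0xA5 = 0x2F.
C[4]: S = E(K, 0xA5) = 0x4C; 0xEF ⊕ 0x4C = 0xA3.
C[5]: S = E(K, 0x4C) = 0xB3; 0x3D ⊕ 0xB3 = 0x8E.
C[6]: S = E(K, 0xB3) = 0x5E; 0x68 ⊕ 0x5E = 0x36.

C[1] = 0xA7, C[2] = 0x53, C[3] = 0x2F, C[4] = 0xA3, C[5] = 0x8E, C[6] = 0x36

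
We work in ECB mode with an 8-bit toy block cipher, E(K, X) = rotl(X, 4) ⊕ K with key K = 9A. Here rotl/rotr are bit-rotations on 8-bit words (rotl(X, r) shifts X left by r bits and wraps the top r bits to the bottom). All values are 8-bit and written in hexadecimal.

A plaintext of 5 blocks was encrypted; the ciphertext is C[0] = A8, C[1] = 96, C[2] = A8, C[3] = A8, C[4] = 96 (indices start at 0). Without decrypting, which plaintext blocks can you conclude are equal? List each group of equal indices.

P[0] = P[2] = P[3]; P[1] = P[4]

ECB encrypts each block independently with the same key, so equal ciphertext blocks imply equal plaintext blocks.
C[0] = C[2] = C[3] = A8, so P[0] = P[2] = P[3].
C[1] = C[4] = 96, so P[1] = P[4].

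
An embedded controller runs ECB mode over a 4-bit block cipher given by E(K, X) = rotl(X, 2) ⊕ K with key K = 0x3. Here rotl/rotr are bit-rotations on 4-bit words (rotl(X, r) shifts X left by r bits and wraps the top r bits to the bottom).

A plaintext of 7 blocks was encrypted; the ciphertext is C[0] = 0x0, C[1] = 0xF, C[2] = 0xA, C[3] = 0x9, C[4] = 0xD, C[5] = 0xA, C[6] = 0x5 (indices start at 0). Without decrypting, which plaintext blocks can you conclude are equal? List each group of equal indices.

ECB encrypts each block independently with the same key, so equal ciphertext blocks imply equal plaintext blocks.
C[2] = C[5] = 0xA, so P[2] = P[5].

P[2] = P[5]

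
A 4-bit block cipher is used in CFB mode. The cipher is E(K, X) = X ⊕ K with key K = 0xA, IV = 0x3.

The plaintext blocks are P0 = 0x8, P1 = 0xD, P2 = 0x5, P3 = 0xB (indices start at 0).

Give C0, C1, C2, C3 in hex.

C0 = 0x1, C1 = 0x6, C2 = 0x9, C3 = 0x8

CFB encryption: C_i = P_i ⊕ E(K, C_{i−1}), with C_{−1} = IV.
C0: E(K, 0x3) = 0x9; 0x8 ⊕ 0x9 = 0x1.
C1: E(K, 0x1) = 0xB; 0xD ⊕ 0xB = 0x6.
C2: E(K, 0x6) = 0xC; 0x5 ⊕ 0xC = 0x9.
C3: E(K, 0x9) = 0x3; 0xB ⊕ 0x3 = 0x8.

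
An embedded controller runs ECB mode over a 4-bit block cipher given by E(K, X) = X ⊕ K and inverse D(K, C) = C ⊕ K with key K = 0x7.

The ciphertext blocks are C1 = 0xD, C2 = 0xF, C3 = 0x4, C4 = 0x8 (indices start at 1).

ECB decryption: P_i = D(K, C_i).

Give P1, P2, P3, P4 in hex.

P1: D(K, 0xD) = 0xA.
P2: D(K, 0xF) = 0x8.
P3: D(K, 0x4) = 0x3.
P4: D(K, 0x8) = 0xF.

P1 = 0xA, P2 = 0x8, P3 = 0x3, P4 = 0xF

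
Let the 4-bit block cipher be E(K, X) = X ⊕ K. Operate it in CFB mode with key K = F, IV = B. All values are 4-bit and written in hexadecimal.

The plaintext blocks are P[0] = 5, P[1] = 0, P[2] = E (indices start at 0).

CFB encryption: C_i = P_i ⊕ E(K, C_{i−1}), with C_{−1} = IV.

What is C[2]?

C[0]: E(K, B) = 4; 5 ⊕ 4 = 1.
C[1]: E(K, 1) = E; 0 ⊕ E = E.
C[2]: E(K, E) = 1; E ⊕ 1 = F.

C[2] = F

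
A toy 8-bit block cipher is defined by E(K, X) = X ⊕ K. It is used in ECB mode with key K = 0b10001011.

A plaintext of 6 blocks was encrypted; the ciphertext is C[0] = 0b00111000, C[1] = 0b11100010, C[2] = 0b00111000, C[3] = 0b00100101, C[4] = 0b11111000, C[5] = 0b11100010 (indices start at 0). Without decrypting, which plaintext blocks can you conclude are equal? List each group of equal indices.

ECB encrypts each block independently with the same key, so equal ciphertext blocks imply equal plaintext blocks.
C[0] = C[2] = 0b00111000, so P[0] = P[2].
C[1] = C[5] = 0b11100010, so P[1] = P[5].

P[0] = P[2]; P[1] = P[5]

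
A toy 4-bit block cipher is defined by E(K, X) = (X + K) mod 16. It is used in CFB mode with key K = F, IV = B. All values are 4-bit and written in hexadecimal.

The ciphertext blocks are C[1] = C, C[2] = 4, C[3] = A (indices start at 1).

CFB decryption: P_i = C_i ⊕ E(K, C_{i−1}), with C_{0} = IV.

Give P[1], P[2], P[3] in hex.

P[1]: E(K, B) = A; C ⊕ A = 6.
P[2]: E(K, C) = B; 4 ⊕ B = F.
P[3]: E(K, 4) = 3; A ⊕ 3 = 9.

P[1] = 6, P[2] = F, P[3] = 9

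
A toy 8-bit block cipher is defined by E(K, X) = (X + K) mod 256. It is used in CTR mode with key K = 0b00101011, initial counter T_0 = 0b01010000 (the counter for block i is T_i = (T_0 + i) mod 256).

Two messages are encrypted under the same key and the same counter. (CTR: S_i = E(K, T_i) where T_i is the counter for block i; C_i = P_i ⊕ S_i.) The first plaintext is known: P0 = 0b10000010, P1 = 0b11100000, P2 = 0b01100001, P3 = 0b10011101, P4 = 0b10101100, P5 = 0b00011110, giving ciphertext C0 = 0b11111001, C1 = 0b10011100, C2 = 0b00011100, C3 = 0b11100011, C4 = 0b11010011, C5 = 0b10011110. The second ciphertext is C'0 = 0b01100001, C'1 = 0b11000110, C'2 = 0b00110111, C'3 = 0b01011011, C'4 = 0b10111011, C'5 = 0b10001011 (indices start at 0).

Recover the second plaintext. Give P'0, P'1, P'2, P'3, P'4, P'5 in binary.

P'0 = 0b00011010, P'1 = 0b10111010, P'2 = 0b01001010, P'3 = 0b00100101, P'4 = 0b11000100, P'5 = 0b00001011

In CTR with a reused counter, both messages share the same keystream S_i, so C_i ⊕ C'_i = P_i ⊕ P'_i and thus P'_i = P_i ⊕ C_i ⊕ C'_i.
P'0: 0b10000010 ⊕ 0b11111001 ⊕ 0b01100001 = 0b00011010.
P'1: 0b11100000 ⊕ 0b10011100 ⊕ 0b11000110 = 0b10111010.
P'2: 0b01100001 ⊕ 0b00011100 ⊕ 0b00110111 = 0b01001010.
P'3: 0b10011101 ⊕ 0b11100011 ⊕ 0b01011011 = 0b00100101.
P'4: 0b10101100 ⊕ 0b11010011 ⊕ 0b10111011 = 0b11000100.
P'5: 0b00011110 ⊕ 0b10011110 ⊕ 0b10001011 = 0b00001011.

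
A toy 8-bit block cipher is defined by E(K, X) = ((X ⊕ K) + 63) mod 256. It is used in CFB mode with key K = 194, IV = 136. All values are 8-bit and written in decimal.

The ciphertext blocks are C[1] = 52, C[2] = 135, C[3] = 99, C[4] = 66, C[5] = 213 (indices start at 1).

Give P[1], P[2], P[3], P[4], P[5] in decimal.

CFB decryption: P_i = C_i ⊕ E(K, C_{i−1}), with C_{0} = IV.
P[1]: E(K, 136) = 137; 52 ⊕ 137 = 189.
P[2]: E(K, 52) = 53; 135 ⊕ 53 = 178.
P[3]: E(K, 135) = 132; 99 ⊕ 132 = 231.
P[4]: E(K, 99) = 224; 66 ⊕ 224 = 162.
P[5]: E(K, 66) = 191; 213 ⊕ 191 = 106.

P[1] = 189, P[2] = 178, P[3] = 231, P[4] = 162, P[5] = 106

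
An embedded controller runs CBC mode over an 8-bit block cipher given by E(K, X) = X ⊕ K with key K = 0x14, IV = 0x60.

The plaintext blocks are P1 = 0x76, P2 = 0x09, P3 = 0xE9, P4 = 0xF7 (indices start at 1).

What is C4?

C4 = 0x01

CBC encryption: C_i = E(K, P_i ⊕ C_{i−1}), with C_{0} = IV.
C1: P1 ⊕ 0x60 = 0x16; E(K, 0x16) = 0x02.
C2: P2 ⊕ 0x02 = 0x0B; E(K, 0x0B) = 0x1F.
C3: P3 ⊕ 0x1F = 0xF6; E(K, 0xF6) = 0xE2.
C4: P4 ⊕ 0xE2 = 0x15; E(K, 0x15) = 0x01.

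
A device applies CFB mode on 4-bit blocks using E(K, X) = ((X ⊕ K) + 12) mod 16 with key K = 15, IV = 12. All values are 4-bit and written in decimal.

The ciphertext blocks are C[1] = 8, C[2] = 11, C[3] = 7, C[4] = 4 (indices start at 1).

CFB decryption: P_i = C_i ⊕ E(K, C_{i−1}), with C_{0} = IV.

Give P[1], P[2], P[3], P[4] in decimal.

P[1]: E(K, 12) = 15; 8 ⊕ 15 = 7.
P[2]: E(K, 8) = 3; 11 ⊕ 3 = 8.
P[3]: E(K, 11) = 0; 7 ⊕ 0 = 7.
P[4]: E(K, 7) = 4; 4 ⊕ 4 = 0.

P[1] = 7, P[2] = 8, P[3] = 7, P[4] = 0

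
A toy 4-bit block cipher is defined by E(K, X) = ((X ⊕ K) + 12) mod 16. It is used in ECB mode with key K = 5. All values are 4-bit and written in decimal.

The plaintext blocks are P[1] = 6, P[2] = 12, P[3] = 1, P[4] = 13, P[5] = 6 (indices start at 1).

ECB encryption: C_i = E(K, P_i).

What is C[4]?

C[4] = 4

C[4]: E(K, 13) = 4.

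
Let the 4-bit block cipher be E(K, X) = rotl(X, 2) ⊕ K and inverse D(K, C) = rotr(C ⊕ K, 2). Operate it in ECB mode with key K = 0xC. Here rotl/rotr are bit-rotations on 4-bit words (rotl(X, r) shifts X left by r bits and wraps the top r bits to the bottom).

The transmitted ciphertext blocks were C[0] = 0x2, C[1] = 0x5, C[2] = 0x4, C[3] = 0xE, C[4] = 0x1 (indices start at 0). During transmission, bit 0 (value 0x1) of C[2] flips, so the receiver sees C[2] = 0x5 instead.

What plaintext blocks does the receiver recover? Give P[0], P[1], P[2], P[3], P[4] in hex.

ECB decryption: P_i = D(K, C_i).
Only C[2] changed, to 0x5. In ECB, a change in C_i affects only P_i. Decrypting the received ciphertext:
P[0]: D(K, 0x2) = 0xB.
P[1]: D(K, 0x5) = 0x6.
P[2]: D(K, 0x5) = 0x6.
P[3]: D(K, 0xE) = 0x8.
P[4]: D(K, 0x1) = 0x7.
Blocks that differ from the original plaintext: P[2].

P[0] = 0xB, P[1] = 0x6, P[2] = 0x6, P[3] = 0x8, P[4] = 0x7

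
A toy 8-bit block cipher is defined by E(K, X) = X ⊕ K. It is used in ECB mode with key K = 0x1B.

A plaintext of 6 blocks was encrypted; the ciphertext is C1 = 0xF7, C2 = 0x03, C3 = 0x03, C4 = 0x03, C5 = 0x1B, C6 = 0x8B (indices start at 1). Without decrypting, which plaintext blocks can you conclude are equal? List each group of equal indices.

ECB encrypts each block independently with the same key, so equal ciphertext blocks imply equal plaintext blocks.
C2 = C3 = C4 = 0x03, so P2 = P3 = P4.

P2 = P3 = P4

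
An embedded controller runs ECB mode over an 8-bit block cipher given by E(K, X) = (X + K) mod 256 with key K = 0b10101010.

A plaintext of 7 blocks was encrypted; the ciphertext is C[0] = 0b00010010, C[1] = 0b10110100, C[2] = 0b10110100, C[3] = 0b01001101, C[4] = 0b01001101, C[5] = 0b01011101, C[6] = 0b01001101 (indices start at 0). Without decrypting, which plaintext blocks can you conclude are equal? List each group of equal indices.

ECB encrypts each block independently with the same key, so equal ciphertext blocks imply equal plaintext blocks.
C[1] = C[2] = 0b10110100, so P[1] = P[2].
C[3] = C[4] = C[6] = 0b01001101, so P[3] = P[4] = P[6].

P[1] = P[2]; P[3] = P[4] = P[6]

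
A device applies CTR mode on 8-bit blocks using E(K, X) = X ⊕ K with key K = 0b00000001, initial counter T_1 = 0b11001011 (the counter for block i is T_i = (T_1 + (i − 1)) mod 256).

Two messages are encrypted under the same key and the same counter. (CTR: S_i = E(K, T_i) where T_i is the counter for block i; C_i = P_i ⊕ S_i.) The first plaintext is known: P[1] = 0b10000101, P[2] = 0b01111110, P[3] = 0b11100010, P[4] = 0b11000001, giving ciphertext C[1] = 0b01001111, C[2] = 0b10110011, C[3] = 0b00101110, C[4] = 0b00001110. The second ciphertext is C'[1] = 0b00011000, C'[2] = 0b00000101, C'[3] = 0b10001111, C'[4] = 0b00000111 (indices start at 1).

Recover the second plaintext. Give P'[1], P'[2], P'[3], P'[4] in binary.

In CTR with a reused counter, both messages share the same keystream S_i, so C_i ⊕ C'_i = P_i ⊕ P'_i and thus P'_i = P_i ⊕ C_i ⊕ C'_i.
P'[1]: 0b10000101 ⊕ 0b01001111 ⊕ 0b00011000 = 0b11010010.
P'[2]: 0b01111110 ⊕ 0b10110011 ⊕ 0b00000101 = 0b11001000.
P'[3]: 0b11100010 ⊕ 0b00101110 ⊕ 0b10001111 = 0b01000011.
P'[4]: 0b11000001 ⊕ 0b00001110 ⊕ 0b00000111 = 0b11001000.

P'[1] = 0b11010010, P'[2] = 0b11001000, P'[3] = 0b01000011, P'[4] = 0b11001000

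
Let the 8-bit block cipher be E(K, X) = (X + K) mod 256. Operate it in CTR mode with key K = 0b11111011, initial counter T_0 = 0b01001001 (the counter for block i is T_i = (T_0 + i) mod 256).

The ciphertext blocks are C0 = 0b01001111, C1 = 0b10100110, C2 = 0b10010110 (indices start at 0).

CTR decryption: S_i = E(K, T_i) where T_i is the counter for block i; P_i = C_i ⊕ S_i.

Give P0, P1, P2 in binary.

P0 = 0b00001011, P1 = 0b11100011, P2 = 0b11010000

P0: T = 0b01001001, S = E(K, T) = 0b01000100; 0b01001111 ⊕ 0b01000100 = 0b00001011.
P1: T = 0b01001010, S = E(K, T) = 0b01000101; 0b10100110 ⊕ 0b01000101 = 0b11100011.
P2: T = 0b01001011, S = E(K, T) = 0b01000110; 0b10010110 ⊕ 0b01000110 = 0b11010000.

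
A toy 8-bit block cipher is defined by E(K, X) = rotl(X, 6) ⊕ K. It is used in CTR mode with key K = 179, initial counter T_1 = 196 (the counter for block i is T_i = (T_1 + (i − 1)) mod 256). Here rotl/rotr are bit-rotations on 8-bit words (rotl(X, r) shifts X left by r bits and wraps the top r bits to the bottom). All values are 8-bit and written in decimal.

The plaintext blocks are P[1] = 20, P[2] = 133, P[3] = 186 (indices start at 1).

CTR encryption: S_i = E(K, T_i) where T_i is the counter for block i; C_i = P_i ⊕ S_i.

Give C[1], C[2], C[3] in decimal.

C[1]: T = 196, S = E(K, T) = 130; 20 ⊕ 130 = 150.
C[2]: T = 197, S = E(K, T) = 194; 133 ⊕ 194 = 71.
C[3]: T = 198, S = E(K, T) = 2; 186 ⊕ 2 = 184.

C[1] = 150, C[2] = 71, C[3] = 184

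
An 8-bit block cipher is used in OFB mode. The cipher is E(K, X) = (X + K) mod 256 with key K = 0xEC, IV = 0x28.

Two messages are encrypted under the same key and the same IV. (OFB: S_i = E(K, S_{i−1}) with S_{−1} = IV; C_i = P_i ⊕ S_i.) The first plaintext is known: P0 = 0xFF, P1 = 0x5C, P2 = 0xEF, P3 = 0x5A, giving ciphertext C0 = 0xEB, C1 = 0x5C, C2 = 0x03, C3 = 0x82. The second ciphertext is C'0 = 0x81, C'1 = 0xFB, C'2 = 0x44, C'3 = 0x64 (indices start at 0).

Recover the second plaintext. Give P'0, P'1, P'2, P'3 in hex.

In OFB with a reused IV, both messages share the same keystream S_i, so C_i ⊕ C'_i = P_i ⊕ P'_i and thus P'_i = P_i ⊕ C_i ⊕ C'_i.
P'0: 0xFF ⊕ 0xEB ⊕ 0x81 = 0x95.
P'1: 0x5C ⊕ 0x5C ⊕ 0xFB = 0xFB.
P'2: 0xEF ⊕ 0x03 ⊕ 0x44 = 0xA8.
P'3: 0x5A ⊕ 0x82 ⊕ 0x64 = 0xBC.

P'0 = 0x95, P'1 = 0xFB, P'2 = 0xA8, P'3 = 0xBC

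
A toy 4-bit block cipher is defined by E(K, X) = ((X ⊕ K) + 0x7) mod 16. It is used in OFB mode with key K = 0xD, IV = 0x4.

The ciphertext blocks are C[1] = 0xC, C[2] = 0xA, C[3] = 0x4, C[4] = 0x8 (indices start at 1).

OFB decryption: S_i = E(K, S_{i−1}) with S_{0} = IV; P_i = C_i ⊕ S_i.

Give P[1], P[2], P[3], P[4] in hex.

P[1]: S = E(K, 0x4) = 0x0; 0xC ⊕ 0x0 = 0xC.
P[2]: S = E(K, 0x0) = 0x4; 0xA ⊕ 0x4 = 0xE.
P[3]: S = E(K, 0x4) = 0x0; 0x4 ⊕ 0x0 = 0x4.
P[4]: S = E(K, 0x0) = 0x4; 0x8 ⊕ 0x4 = 0xC.

P[1] = 0xC, P[2] = 0xE, P[3] = 0x4, P[4] = 0xC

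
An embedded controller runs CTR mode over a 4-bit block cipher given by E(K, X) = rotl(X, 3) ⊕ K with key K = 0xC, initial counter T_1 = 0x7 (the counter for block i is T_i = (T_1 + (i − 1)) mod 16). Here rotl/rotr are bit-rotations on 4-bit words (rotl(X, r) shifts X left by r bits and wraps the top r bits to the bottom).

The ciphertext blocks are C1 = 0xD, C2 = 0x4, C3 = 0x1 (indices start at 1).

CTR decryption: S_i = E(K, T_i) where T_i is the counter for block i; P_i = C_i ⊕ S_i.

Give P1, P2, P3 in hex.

P1 = 0xA, P2 = 0xC, P3 = 0x1

P1: T = 0x7, S = E(K, T) = 0x7; 0xD ⊕ 0x7 = 0xA.
P2: T = 0x8, S = E(K, T) = 0x8; 0x4 ⊕ 0x8 = 0xC.
P3: T = 0x9, S = E(K, T) = 0x0; 0x1 ⊕ 0x0 = 0x1.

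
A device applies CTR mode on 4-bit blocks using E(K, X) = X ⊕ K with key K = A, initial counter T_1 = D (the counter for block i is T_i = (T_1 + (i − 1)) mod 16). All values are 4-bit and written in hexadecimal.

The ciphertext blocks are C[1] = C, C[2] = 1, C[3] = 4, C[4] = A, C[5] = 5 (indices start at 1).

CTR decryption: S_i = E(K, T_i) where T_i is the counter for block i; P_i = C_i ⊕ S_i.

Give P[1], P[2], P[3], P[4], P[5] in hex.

P[1]: T = D, S = E(K, T) = 7; C ⊕ 7 = B.
P[2]: T = E, S = E(K, T) = 4; 1 ⊕ 4 = 5.
P[3]: T = F, S = E(K, T) = 5; 4 ⊕ 5 = 1.
P[4]: T = 0, S = E(K, T) = A; A ⊕ A = 0.
P[5]: T = 1, S = E(K, T) = B; 5 ⊕ B = E.

P[1] = B, P[2] = 5, P[3] = 1, P[4] = 0, P[5] = E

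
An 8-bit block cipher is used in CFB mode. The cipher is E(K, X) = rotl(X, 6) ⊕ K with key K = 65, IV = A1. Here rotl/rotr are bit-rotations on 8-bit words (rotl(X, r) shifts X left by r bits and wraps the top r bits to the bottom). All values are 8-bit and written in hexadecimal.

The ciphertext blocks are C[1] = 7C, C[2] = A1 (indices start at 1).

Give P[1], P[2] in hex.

CFB decryption: P_i = C_i ⊕ E(K, C_{i−1}), with C_{0} = IV.
P[1]: E(K, A1) = 0D; 7C ⊕ 0D = 71.
P[2]: E(K, 7C) = 7A; A1 ⊕ 7A = DB.

P[1] = 71, P[2] = DB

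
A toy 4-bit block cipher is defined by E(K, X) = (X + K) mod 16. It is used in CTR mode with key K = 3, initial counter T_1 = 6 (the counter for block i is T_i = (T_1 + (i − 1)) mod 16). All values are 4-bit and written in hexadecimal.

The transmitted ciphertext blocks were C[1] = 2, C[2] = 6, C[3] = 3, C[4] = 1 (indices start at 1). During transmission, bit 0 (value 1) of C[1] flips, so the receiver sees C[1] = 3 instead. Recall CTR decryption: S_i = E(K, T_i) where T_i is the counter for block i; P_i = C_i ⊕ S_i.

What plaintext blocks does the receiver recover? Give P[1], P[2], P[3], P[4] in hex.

Only C[1] changed, to 3. In CTR, a change in C_i flips the same bit in P_i only; the keystream is unaffected. Decrypting the received ciphertext:
P[1]: T = 6, S = E(K, T) = 9; 3 ⊕ 9 = A.
P[2]: T = 7, S = E(K, T) = A; 6 ⊕ A = C.
P[3]: T = 8, S = E(K, T) = B; 3 ⊕ B = 8.
P[4]: T = 9, S = E(K, T) = C; 1 ⊕ C = D.
Blocks that differ from the original plaintext: P[1].

P[1] = A, P[2] = C, P[3] = 8, P[4] = D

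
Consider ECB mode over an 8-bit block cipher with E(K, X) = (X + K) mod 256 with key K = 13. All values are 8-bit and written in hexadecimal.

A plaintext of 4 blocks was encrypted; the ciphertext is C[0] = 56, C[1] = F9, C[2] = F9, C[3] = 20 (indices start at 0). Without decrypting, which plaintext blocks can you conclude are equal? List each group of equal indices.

P[1] = P[2]

ECB encrypts each block independently with the same key, so equal ciphertext blocks imply equal plaintext blocks.
C[1] = C[2] = F9, so P[1] = P[2].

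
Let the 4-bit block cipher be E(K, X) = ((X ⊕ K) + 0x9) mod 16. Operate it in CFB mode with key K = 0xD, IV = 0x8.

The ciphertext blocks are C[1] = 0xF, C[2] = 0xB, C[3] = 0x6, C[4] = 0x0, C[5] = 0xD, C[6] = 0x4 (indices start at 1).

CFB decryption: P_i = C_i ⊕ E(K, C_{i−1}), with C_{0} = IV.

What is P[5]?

P[5] = 0xB

P[5]: E(K, 0x0) = 0x6; 0xD ⊕ 0x6 = 0xB.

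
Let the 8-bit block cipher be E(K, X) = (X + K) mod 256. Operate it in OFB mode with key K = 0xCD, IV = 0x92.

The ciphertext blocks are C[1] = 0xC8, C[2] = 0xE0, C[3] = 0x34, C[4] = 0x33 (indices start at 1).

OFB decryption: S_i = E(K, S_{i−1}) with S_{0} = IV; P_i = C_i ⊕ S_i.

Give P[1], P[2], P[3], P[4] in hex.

P[1] = 0x97, P[2] = 0xCC, P[3] = 0xCD, P[4] = 0xF5

P[1]: S = E(K, 0x92) = 0x5F; 0xC8 ⊕ 0x5F = 0x97.
P[2]: S = E(K, 0x5F) = 0x2C; 0xE0 ⊕ 0x2C = 0xCC.
P[3]: S = E(K, 0x2C) = 0xF9; 0x34 ⊕ 0xF9 = 0xCD.
P[4]: S = E(K, 0xF9) = 0xC6; 0x33 ⊕ 0xC6 = 0xF5.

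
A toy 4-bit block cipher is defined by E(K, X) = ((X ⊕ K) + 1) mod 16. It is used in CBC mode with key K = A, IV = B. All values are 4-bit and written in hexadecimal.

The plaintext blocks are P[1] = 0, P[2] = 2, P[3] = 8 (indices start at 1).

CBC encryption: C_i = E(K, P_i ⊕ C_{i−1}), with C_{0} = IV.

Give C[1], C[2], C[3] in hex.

C[1]: P[1] ⊕ B = B; E(K, B) = 2.
C[2]: P[2] ⊕ 2 = 0; E(K, 0) = B.
C[3]: P[3] ⊕ B = 3; E(K, 3) = A.

C[1] = 2, C[2] = B, C[3] = A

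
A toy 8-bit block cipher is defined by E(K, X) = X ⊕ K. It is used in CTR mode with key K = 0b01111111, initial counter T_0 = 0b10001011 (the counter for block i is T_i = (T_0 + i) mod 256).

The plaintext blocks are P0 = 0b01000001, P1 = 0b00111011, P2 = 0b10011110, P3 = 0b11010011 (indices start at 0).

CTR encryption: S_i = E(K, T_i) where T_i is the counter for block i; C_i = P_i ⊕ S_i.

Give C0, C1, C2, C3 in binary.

C0: T = 0b10001011, S = E(K, T) = 0b11110100; 0b01000001 ⊕ 0b11110100 = 0b10110101.
C1: T = 0b10001100, S = E(K, T) = 0b11110011; 0b00111011 ⊕ 0b11110011 = 0b11001000.
C2: T = 0b10001101, S = E(K, T) = 0b11110010; 0b10011110 ⊕ 0b11110010 = 0b01101100.
C3: T = 0b10001110, S = E(K, T) = 0b11110001; 0b11010011 ⊕ 0b11110001 = 0b00100010.

C0 = 0b10110101, C1 = 0b11001000, C2 = 0b01101100, C3 = 0b00100010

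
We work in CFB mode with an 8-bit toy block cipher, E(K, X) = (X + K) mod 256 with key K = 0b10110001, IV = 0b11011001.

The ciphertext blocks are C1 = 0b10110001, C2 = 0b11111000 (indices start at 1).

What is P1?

CFB decryption: P_i = C_i ⊕ E(K, C_{i−1}), with C_{0} = IV.
P1: E(K, 0b11011001) = 0b10001010; 0b10110001 ⊕ 0b10001010 = 0b00111011.

P1 = 0b00111011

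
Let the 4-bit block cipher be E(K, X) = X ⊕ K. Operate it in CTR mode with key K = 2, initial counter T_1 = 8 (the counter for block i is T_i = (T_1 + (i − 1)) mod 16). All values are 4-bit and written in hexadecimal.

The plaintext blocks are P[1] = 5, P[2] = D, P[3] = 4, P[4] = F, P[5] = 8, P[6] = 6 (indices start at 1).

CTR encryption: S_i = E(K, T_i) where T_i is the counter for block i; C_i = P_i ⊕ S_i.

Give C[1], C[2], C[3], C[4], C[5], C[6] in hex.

C[1] = F, C[2] = 6, C[3] = C, C[4] = 6, C[5] = 6, C[6] = 9

C[1]: T = 8, S = E(K, T) = A; 5 ⊕ A = F.
C[2]: T = 9, S = E(K, T) = B; D ⊕ B = 6.
C[3]: T = A, S = E(K, T) = 8; 4 ⊕ 8 = C.
C[4]: T = B, S = E(K, T) = 9; F ⊕ 9 = 6.
C[5]: T = C, S = E(K, T) = E; 8 ⊕ E = 6.
C[6]: T = D, S = E(K, T) = F; 6 ⊕ F = 9.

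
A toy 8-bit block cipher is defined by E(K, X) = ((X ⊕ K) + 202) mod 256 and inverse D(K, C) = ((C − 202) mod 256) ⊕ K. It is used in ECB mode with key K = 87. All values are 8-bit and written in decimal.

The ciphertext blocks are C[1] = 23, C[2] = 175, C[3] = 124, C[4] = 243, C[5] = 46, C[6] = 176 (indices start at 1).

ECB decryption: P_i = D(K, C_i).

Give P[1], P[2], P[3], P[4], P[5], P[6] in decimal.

P[1]: D(K, 23) = 26.
P[2]: D(K, 175) = 178.
P[3]: D(K, 124) = 229.
P[4]: D(K, 243) = 126.
P[5]: D(K, 46) = 51.
P[6]: D(K, 176) = 177.

P[1] = 26, P[2] = 178, P[3] = 229, P[4] = 126, P[5] = 51, P[6] = 177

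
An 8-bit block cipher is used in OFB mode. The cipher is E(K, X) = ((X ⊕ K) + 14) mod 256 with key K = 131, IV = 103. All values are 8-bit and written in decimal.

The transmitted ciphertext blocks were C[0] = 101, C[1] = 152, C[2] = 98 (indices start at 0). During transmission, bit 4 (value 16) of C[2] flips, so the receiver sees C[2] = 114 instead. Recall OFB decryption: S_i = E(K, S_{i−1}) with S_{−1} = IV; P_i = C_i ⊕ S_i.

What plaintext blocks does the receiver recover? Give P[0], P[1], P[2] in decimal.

P[0] = 151, P[1] = 231, P[2] = 120

Only C[2] changed, to 114. In OFB, a change in C_i flips the same bit in P_i only; the keystream is unaffected. Decrypting the received ciphertext:
P[0]: S = E(K, 103) = 242; 101 ⊕ 242 = 151.
P[1]: S = E(K, 242) = 127; 152 ⊕ 127 = 231.
P[2]: S = E(K, 127) = 10; 114 ⊕ 10 = 120.
Blocks that differ from the original plaintext: P[2].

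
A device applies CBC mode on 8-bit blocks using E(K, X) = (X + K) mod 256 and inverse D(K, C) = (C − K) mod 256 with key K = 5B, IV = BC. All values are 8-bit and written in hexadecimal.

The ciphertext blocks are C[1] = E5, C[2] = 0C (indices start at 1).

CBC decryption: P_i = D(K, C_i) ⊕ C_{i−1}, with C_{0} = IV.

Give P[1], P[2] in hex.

P[1] = 36, P[2] = 54

P[1]: D(K, E5) = 8A; 8A ⊕ BC = 36.
P[2]: D(K, 0C) = B1; B1 ⊕ E5 = 54.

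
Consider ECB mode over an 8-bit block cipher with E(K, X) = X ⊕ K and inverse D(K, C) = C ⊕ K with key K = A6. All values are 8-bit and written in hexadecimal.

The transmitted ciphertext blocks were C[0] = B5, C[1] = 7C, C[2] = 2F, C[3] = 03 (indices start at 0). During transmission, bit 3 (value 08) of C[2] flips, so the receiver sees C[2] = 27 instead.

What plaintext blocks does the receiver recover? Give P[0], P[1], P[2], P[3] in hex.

ECB decryption: P_i = D(K, C_i).
Only C[2] changed, to 27. In ECB, a change in C_i affects only P_i. Decrypting the received ciphertext:
P[0]: D(K, B5) = 13.
P[1]: D(K, 7C) = DA.
P[2]: D(K, 27) = 81.
P[3]: D(K, 03) = A5.
Blocks that differ from the original plaintext: P[2].

P[0] = 13, P[1] = DA, P[2] = 81, P[3] = A5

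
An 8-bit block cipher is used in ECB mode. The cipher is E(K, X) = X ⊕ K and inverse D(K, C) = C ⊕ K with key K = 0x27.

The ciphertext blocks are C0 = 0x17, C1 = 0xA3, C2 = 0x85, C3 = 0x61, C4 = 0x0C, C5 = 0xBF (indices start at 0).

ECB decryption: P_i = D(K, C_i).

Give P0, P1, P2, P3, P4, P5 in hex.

P0: D(K, 0x17) = 0x30.
P1: D(K, 0xA3) = 0x84.
P2: D(K, 0x85) = 0xA2.
P3: D(K, 0x61) = 0x46.
P4: D(K, 0x0C) = 0x2B.
P5: D(K, 0xBF) = 0x98.

P0 = 0x30, P1 = 0x84, P2 = 0xA2, P3 = 0x46, P4 = 0x2B, P5 = 0x98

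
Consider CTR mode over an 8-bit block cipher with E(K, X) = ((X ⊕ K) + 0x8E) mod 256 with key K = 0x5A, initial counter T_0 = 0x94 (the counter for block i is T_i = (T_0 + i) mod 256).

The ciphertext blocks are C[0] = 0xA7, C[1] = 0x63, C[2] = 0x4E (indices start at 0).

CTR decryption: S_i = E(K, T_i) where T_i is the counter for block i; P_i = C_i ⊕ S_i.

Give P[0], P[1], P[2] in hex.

P[0]: T = 0x94, S = E(K, T) = 0x5C; 0xA7 ⊕ 0x5C = 0xFB.
P[1]: T = 0x95, S = E(K, T) = 0x5D; 0x63 ⊕ 0x5D = 0x3E.
P[2]: T = 0x96, S = E(K, T) = 0x5A; 0x4E ⊕ 0x5A = 0x14.

P[0] = 0xFB, P[1] = 0x3E, P[2] = 0x14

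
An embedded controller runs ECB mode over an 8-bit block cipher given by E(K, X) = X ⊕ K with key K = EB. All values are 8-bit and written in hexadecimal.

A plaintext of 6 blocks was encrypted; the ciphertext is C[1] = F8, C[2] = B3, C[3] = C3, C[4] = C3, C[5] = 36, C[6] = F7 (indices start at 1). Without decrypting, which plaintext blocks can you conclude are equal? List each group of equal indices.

P[3] = P[4]

ECB encrypts each block independently with the same key, so equal ciphertext blocks imply equal plaintext blocks.
C[3] = C[4] = C3, so P[3] = P[4].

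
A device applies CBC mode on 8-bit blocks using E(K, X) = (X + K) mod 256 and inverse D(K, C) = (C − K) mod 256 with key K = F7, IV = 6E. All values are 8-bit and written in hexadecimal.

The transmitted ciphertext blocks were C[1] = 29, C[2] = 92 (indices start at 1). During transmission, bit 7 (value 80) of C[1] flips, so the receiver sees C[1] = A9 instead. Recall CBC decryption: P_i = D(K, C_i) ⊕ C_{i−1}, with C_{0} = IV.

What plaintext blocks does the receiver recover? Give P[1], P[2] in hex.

P[1] = DC, P[2] = 32

Only C[1] changed, to A9. In CBC, a change in C_i garbles P_i and flips the same bit in P_{i+1}. Decrypting the received ciphertext:
P[1]: D(K, A9) = B2; B2 ⊕ 6E = DC.
P[2]: D(K, 92) = 9B; 9B ⊕ A9 = 32.
Blocks that differ from the original plaintext: P[1], P[2].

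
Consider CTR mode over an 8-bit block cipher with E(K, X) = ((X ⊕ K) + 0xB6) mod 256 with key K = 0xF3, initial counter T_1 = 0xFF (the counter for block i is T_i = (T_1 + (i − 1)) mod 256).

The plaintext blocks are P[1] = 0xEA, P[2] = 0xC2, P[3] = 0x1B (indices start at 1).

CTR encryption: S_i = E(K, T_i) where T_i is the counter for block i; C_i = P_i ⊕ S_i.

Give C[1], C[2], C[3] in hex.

C[1]: T = 0xFF, S = E(K, T) = 0xC2; 0xEA ⊕ 0xC2 = 0x28.
C[2]: T = 0x00, S = E(K, T) = 0xA9; 0xC2 ⊕ 0xA9 = 0x6B.
C[3]: T = 0x01, S = E(K, T) = 0xA8; 0x1B ⊕ 0xA8 = 0xB3.

C[1] = 0x28, C[2] = 0x6B, C[3] = 0xB3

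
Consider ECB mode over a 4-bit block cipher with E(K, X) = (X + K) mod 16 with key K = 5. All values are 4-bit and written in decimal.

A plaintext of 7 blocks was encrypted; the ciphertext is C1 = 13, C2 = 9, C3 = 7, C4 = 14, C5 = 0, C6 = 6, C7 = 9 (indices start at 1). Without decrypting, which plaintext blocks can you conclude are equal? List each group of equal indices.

ECB encrypts each block independently with the same key, so equal ciphertext blocks imply equal plaintext blocks.
C2 = C7 = 9, so P2 = P7.

P2 = P7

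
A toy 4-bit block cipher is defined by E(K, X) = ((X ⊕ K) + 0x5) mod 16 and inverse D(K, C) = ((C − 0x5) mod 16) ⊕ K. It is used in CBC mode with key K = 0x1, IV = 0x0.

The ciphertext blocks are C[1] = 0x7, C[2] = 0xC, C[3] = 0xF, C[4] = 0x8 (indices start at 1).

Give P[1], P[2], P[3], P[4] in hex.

P[1] = 0x3, P[2] = 0x1, P[3] = 0x7, P[4] = 0xD

CBC decryption: P_i = D(K, C_i) ⊕ C_{i−1}, with C_{0} = IV.
P[1]: D(K, 0x7) = 0x3; 0x3 ⊕ 0x0 = 0x3.
P[2]: D(K, 0xC) = 0x6; 0x6 ⊕ 0x7 = 0x1.
P[3]: D(K, 0xF) = 0xB; 0xB ⊕ 0xC = 0x7.
P[4]: D(K, 0x8) = 0x2; 0x2 ⊕ 0xF = 0xD.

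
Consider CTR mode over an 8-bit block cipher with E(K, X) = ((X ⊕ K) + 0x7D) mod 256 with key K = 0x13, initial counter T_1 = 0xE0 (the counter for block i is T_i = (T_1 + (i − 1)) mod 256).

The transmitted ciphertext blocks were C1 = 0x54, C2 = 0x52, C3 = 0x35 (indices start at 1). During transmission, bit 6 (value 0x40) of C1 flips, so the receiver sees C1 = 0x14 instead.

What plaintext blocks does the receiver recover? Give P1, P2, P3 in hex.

CTR decryption: S_i = E(K, T_i) where T_i is the counter for block i; P_i = C_i ⊕ S_i.
Only C1 changed, to 0x14. In CTR, a change in C_i flips the same bit in P_i only; the keystream is unaffected. Decrypting the received ciphertext:
P1: T = 0xE0, S = E(K, T) = 0x70; 0x14 ⊕ 0x70 = 0x64.
P2: T = 0xE1, S = E(K, T) = 0x6F; 0x52 ⊕ 0x6F = 0x3D.
P3: T = 0xE2, S = E(K, T) = 0x6E; 0x35 ⊕ 0x6E = 0x5B.
Blocks that differ from the original plaintext: P1.

P1 = 0x64, P2 = 0x3D, P3 = 0x5B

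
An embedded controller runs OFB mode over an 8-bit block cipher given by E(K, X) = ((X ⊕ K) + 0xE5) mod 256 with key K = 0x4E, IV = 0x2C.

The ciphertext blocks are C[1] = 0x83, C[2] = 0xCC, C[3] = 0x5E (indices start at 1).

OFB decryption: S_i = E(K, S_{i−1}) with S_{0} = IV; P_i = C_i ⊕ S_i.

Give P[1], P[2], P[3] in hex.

P[1] = 0xC4, P[2] = 0x22, P[3] = 0xDB

P[1]: S = E(K, 0x2C) = 0x47; 0x83 ⊕ 0x47 = 0xC4.
P[2]: S = E(K, 0x47) = 0xEE; 0xCC ⊕ 0xEE = 0x22.
P[3]: S = E(K, 0xEE) = 0x85; 0x5E ⊕ 0x85 = 0xDB.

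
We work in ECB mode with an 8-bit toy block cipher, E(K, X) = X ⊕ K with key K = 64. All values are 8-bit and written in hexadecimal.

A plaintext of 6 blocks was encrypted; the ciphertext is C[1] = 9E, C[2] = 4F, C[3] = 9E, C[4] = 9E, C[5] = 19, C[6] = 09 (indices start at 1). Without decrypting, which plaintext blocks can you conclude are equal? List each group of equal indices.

P[1] = P[3] = P[4]

ECB encrypts each block independently with the same key, so equal ciphertext blocks imply equal plaintext blocks.
C[1] = C[3] = C[4] = 9E, so P[1] = P[3] = P[4].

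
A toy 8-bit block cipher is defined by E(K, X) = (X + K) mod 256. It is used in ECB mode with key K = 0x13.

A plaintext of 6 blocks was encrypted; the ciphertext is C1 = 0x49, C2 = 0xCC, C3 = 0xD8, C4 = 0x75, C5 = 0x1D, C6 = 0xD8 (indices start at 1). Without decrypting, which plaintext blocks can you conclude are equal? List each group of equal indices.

ECB encrypts each block independently with the same key, so equal ciphertext blocks imply equal plaintext blocks.
C3 = C6 = 0xD8, so P3 = P6.

P3 = P6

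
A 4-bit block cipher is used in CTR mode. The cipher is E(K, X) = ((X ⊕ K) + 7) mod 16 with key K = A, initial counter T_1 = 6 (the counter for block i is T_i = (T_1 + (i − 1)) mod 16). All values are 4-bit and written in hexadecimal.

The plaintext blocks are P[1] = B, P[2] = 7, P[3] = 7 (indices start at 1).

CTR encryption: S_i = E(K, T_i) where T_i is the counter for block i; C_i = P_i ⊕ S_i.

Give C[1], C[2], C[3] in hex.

C[1] = 8, C[2] = 3, C[3] = E

C[1]: T = 6, S = E(K, T) = 3; B ⊕ 3 = 8.
C[2]: T = 7, S = E(K, T) = 4; 7 ⊕ 4 = 3.
C[3]: T = 8, S = E(K, T) = 9; 7 ⊕ 9 = E.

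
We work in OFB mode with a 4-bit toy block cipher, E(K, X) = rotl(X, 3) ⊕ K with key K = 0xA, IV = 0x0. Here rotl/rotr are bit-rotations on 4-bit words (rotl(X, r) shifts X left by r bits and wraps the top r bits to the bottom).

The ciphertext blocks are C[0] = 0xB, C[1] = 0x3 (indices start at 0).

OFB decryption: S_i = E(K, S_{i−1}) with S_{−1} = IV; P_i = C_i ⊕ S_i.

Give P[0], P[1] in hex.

P[0]: S = E(K, 0x0) = 0xA; 0xB ⊕ 0xA = 0x1.
P[1]: S = E(K, 0xA) = 0xF; 0x3 ⊕ 0xF = 0xC.

P[0] = 0x1, P[1] = 0xC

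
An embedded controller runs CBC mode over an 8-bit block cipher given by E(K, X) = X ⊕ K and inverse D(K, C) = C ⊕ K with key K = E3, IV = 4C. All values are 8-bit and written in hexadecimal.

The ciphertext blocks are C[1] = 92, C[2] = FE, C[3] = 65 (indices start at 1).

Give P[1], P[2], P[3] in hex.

CBC decryption: P_i = D(K, C_i) ⊕ C_{i−1}, with C_{0} = IV.
P[1]: D(K, 92) = 71; 71 ⊕ 4C = 3D.
P[2]: D(K, FE) = 1D; 1D ⊕ 92 = 8F.
P[3]: D(K, 65) = 86; 86 ⊕ FE = 78.

P[1] = 3D, P[2] = 8F, P[3] = 78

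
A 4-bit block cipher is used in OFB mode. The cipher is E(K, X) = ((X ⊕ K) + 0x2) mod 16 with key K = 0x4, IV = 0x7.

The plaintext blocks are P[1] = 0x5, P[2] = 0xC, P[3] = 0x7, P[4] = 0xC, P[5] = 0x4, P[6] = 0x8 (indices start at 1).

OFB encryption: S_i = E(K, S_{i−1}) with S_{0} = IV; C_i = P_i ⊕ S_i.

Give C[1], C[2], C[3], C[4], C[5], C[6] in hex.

C[1]: S = E(K, 0x7) = 0x5; 0x5 ⊕ 0x5 = 0x0.
C[2]: S = E(K, 0x5) = 0x3; 0xC ⊕ 0x3 = 0xF.
C[3]: S = E(K, 0x3) = 0x9; 0x7 ⊕ 0x9 = 0xE.
C[4]: S = E(K, 0x9) = 0xF; 0xC ⊕ 0xF = 0x3.
C[5]: S = E(K, 0xF) = 0xD; 0x4 ⊕ 0xD = 0x9.
C[6]: S = E(K, 0xD) = 0xB; 0x8 ⊕ 0xB = 0x3.

C[1] = 0x0, C[2] = 0xF, C[3] = 0xE, C[4] = 0x3, C[5] = 0x9, C[6] = 0x3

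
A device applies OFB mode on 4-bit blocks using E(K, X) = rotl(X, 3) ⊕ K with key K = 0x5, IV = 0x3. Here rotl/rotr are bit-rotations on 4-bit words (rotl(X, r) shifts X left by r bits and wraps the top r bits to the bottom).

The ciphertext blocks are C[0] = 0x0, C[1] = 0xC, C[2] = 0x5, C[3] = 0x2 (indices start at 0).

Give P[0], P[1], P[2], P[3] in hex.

P[0] = 0xC, P[1] = 0xF, P[2] = 0x9, P[3] = 0x1

OFB decryption: S_i = E(K, S_{i−1}) with S_{−1} = IV; P_i = C_i ⊕ S_i.
P[0]: S = E(K, 0x3) = 0xC; 0x0 ⊕ 0xC = 0xC.
P[1]: S = E(K, 0xC) = 0x3; 0xC ⊕ 0x3 = 0xF.
P[2]: S = E(K, 0x3) = 0xC; 0x5 ⊕ 0xC = 0x9.
P[3]: S = E(K, 0xC) = 0x3; 0x2 ⊕ 0x3 = 0x1.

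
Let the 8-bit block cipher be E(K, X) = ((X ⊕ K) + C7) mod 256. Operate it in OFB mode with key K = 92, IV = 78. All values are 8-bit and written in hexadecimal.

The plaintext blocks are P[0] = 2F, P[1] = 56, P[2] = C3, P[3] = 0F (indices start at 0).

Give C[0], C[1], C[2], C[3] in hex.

OFB encryption: S_i = E(K, S_{i−1}) with S_{−1} = IV; C_i = P_i ⊕ S_i.
C[0]: S = E(K, 78) = B1; 2F ⊕ B1 = 9E.
C[1]: S = E(K, B1) = EA; 56 ⊕ EA = BC.
C[2]: S = E(K, EA) = 3F; C3 ⊕ 3F = FC.
C[3]: S = E(K, 3F) = 74; 0F ⊕ 74 = 7B.

C[0] = 9E, C[1] = BC, C[2] = FC, C[3] = 7B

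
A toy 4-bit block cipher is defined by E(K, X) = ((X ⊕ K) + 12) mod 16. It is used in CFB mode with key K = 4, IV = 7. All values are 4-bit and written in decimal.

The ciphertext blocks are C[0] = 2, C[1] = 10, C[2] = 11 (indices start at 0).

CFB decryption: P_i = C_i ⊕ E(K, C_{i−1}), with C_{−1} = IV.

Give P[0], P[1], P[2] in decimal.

P[0]: E(K, 7) = 15; 2 ⊕ 15 = 13.
P[1]: E(K, 2) = 2; 10 ⊕ 2 = 8.
P[2]: E(K, 10) = 10; 11 ⊕ 10 = 1.

P[0] = 13, P[1] = 8, P[2] = 1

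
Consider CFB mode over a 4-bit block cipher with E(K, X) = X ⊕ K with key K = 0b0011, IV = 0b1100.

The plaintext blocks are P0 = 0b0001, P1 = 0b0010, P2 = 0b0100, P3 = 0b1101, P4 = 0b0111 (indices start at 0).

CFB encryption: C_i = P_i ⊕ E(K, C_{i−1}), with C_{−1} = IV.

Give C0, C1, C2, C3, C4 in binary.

C0 = 0b1110, C1 = 0b1111, C2 = 0b1000, C3 = 0b0110, C4 = 0b0010

C0: E(K, 0b1100) = 0b1111; 0b0001 ⊕ 0b1111 = 0b1110.
C1: E(K, 0b1110) = 0b1101; 0b0010 ⊕ 0b1101 = 0b1111.
C2: E(K, 0b1111) = 0b1100; 0b0100 ⊕ 0b1100 = 0b1000.
C3: E(K, 0b1000) = 0b1011; 0b1101 ⊕ 0b1011 = 0b0110.
C4: E(K, 0b0110) = 0b0101; 0b0111 ⊕ 0b0101 = 0b0010.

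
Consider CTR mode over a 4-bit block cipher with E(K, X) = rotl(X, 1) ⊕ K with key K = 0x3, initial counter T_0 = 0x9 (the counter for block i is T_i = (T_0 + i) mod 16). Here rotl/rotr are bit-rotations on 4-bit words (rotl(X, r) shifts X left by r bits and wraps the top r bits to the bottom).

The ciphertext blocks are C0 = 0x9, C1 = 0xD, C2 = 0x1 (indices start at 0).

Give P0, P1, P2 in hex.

CTR decryption: S_i = E(K, T_i) where T_i is the counter for block i; P_i = C_i ⊕ S_i.
P0: T = 0x9, S = E(K, T) = 0x0; 0x9 ⊕ 0x0 = 0x9.
P1: T = 0xA, S = E(K, T) = 0x6; 0xD ⊕ 0x6 = 0xB.
P2: T = 0xB, S = E(K, T) = 0x4; 0x1 ⊕ 0x4 = 0x5.

P0 = 0x9, P1 = 0xB, P2 = 0x5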